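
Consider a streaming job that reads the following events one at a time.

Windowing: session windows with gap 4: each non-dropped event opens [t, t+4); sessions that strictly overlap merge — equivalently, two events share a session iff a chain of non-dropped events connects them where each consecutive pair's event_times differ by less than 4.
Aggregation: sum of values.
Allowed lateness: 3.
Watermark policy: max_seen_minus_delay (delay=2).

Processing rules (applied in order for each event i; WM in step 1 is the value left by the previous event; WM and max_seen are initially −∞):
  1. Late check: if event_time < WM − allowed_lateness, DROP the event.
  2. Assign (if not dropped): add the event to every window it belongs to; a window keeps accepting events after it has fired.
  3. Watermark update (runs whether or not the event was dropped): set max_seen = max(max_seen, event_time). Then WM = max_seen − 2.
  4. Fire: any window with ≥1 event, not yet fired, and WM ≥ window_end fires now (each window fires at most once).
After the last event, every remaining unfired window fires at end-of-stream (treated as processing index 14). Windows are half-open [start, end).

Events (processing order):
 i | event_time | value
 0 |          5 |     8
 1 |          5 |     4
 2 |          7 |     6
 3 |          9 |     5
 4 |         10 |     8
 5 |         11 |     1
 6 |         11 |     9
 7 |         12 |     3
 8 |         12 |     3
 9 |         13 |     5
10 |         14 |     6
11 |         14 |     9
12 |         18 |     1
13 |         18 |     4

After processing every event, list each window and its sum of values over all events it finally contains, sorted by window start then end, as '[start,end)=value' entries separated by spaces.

i=0 t=5 v=8: → [5,9); WM=3
i=1 t=5 v=4: → [5,9); WM=3
i=2 t=7 v=6: → [5,11); WM=5
i=3 t=9 v=5: → [5,13); WM=7
i=4 t=10 v=8: → [5,14); WM=8
i=5 t=11 v=1: → [5,15); WM=9
i=6 t=11 v=9: → [5,15); WM=9
i=7 t=12 v=3: → [5,16); WM=10
i=8 t=12 v=3: → [5,16); WM=10
i=9 t=13 v=5: → [5,17); WM=11
i=10 t=14 v=6: → [5,18); WM=12
i=11 t=14 v=9: → [5,18); WM=12
i=12 t=18 v=1: → [18,22); WM=16
i=13 t=18 v=4: → [18,22); WM=16

[5,18)=67 [18,22)=5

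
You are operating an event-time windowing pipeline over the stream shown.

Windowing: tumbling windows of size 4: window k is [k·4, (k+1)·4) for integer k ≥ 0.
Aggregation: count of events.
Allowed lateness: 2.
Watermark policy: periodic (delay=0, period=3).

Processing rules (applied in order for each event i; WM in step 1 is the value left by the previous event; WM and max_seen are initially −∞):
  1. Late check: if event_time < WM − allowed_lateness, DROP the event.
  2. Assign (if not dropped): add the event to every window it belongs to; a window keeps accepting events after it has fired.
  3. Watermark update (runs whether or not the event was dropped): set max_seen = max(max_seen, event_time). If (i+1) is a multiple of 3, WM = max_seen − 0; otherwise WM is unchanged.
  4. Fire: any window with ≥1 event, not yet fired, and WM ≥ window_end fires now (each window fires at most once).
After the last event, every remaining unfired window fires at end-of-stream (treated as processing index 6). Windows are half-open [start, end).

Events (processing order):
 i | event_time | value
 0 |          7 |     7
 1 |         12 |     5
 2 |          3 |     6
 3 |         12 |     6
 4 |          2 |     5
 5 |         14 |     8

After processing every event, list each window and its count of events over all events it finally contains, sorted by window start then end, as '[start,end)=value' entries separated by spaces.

i=0 t=7 v=7: → [4,8); WM=−∞
i=1 t=12 v=5: → [12,16); WM=−∞
i=2 t=3 v=6: → [0,4); WM=12; [0,4) fires=1 [4,8) fires=1
i=3 t=12 v=6: → [12,16); WM=12
i=4 t=2 v=5: DROP (t<12-2); WM=12
i=5 t=14 v=8: → [12,16); WM=14

[0,4)=1 [4,8)=1 [12,16)=3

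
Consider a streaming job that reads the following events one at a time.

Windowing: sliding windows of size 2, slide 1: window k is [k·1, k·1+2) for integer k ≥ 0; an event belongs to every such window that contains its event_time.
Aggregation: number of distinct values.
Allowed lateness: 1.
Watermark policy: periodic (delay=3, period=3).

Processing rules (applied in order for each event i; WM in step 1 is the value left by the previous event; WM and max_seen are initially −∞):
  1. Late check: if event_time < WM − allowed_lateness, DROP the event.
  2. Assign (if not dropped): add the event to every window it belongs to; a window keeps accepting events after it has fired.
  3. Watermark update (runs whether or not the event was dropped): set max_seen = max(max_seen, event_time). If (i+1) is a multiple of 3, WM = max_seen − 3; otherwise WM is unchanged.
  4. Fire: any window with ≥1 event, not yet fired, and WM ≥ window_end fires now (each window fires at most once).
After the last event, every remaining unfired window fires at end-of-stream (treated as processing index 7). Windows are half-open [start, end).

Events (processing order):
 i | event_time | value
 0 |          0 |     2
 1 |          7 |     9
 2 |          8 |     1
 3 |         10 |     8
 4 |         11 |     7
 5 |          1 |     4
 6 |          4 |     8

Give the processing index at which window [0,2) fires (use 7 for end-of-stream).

2

i=0 t=0 v=2: → [0,2); WM=−∞
i=1 t=7 v=9: → [7,9),[6,8); WM=−∞
i=2 t=8 v=1: → [8,10),[7,9); WM=5; [0,2) fires=1
i=3 t=10 v=8: → [10,12),[9,11); WM=5
i=4 t=11 v=7: → [11,13),[10,12); WM=5
i=5 t=1 v=4: DROP (t<5-1); WM=8; [6,8) fires=1
i=6 t=4 v=8: DROP (t<8-1); WM=8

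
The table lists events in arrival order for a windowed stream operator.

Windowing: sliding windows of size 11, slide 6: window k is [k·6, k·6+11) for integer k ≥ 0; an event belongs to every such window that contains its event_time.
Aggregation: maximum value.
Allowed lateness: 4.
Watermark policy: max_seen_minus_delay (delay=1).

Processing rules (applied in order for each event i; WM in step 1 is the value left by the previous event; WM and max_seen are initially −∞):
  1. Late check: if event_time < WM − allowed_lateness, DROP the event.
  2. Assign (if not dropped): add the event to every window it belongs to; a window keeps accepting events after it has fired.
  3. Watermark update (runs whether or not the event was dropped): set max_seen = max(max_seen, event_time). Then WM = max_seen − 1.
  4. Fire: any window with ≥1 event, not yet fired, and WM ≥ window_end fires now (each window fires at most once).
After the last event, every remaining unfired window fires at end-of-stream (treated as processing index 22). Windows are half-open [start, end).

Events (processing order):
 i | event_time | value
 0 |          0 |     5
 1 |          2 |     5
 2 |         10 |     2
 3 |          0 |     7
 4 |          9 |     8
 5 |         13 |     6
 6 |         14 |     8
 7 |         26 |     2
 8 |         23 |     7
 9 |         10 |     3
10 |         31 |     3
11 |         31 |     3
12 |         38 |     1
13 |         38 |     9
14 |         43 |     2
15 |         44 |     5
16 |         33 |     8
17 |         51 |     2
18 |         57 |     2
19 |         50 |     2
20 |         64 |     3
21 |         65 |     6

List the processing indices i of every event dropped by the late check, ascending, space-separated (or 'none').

3 9 16 19

i=0 t=0 v=5: → [0,11); WM=-1
i=1 t=2 v=5: → [0,11); WM=1
i=2 t=10 v=2: → [6,17),[0,11); WM=9
i=3 t=0 v=7: DROP (t<9-4); WM=9
i=4 t=9 v=8: → [6,17),[0,11); WM=9
i=5 t=13 v=6: → [12,23),[6,17); WM=12; [0,11) fires=8
i=6 t=14 v=8: → [12,23),[6,17); WM=13
i=7 t=26 v=2: → [24,35),[18,29); WM=25; [6,17) fires=8 [12,23) fires=8
i=8 t=23 v=7: → [18,29); WM=25
i=9 t=10 v=3: DROP (t<25-4); WM=25
i=10 t=31 v=3: → [30,41),[24,35); WM=30; [18,29) fires=7
i=11 t=31 v=3: → [30,41),[24,35); WM=30
i=12 t=38 v=1: → [36,47),[30,41); WM=37; [24,35) fires=3
i=13 t=38 v=9: → [36,47),[30,41); WM=37
i=14 t=43 v=2: → [42,53),[36,47); WM=42; [30,41) fires=9
i=15 t=44 v=5: → [42,53),[36,47); WM=43
i=16 t=33 v=8: DROP (t<43-4); WM=43
i=17 t=51 v=2: → [48,59),[42,53); WM=50; [36,47) fires=9
i=18 t=57 v=2: → [54,65),[48,59); WM=56; [42,53) fires=5
i=19 t=50 v=2: DROP (t<56-4); WM=56
i=20 t=64 v=3: → [60,71),[54,65); WM=63; [48,59) fires=2
i=21 t=65 v=6: → [60,71); WM=64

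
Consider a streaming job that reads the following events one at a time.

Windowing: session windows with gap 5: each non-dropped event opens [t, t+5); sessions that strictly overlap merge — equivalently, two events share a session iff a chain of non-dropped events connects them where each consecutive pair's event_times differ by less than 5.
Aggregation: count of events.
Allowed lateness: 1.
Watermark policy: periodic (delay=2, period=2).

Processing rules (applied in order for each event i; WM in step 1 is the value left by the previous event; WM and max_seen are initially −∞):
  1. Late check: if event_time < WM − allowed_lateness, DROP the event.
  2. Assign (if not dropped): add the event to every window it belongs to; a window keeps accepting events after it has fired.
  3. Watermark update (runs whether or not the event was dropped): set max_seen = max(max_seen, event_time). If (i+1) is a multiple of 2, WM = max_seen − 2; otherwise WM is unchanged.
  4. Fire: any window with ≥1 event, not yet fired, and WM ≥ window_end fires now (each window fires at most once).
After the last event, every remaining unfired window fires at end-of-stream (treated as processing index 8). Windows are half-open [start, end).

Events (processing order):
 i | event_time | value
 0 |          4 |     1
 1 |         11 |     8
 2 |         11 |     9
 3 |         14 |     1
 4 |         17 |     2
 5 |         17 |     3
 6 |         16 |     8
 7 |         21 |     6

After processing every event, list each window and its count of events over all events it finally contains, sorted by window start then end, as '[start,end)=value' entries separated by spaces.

i=0 t=4 v=1: → [4,9); WM=−∞
i=1 t=11 v=8: → [11,16); WM=9
i=2 t=11 v=9: → [11,16); WM=9
i=3 t=14 v=1: → [11,19); WM=12
i=4 t=17 v=2: → [11,22); WM=12
i=5 t=17 v=3: → [11,22); WM=15
i=6 t=16 v=8: → [11,22); WM=15
i=7 t=21 v=6: → [11,26); WM=19

[4,9)=1 [11,26)=7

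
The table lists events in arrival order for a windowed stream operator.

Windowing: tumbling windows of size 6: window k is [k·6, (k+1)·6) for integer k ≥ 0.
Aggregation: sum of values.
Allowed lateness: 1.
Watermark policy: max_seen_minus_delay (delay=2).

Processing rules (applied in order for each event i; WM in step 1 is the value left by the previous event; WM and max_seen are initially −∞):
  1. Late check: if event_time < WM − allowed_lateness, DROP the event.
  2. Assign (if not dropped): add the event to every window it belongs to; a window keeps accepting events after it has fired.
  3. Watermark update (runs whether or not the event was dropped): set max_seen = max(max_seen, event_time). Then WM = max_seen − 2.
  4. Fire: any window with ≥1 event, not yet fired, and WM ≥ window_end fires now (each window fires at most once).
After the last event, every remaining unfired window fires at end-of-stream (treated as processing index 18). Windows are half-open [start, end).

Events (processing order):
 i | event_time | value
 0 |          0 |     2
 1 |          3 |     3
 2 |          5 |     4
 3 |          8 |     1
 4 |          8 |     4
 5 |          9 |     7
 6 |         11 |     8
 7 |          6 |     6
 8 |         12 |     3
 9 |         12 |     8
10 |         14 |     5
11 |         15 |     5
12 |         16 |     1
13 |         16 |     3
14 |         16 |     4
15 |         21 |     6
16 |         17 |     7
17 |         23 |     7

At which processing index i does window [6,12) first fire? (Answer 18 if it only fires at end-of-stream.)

10

i=0 t=0 v=2: → [0,6); WM=-2
i=1 t=3 v=3: → [0,6); WM=1
i=2 t=5 v=4: → [0,6); WM=3
i=3 t=8 v=1: → [6,12); WM=6; [0,6) fires=9
i=4 t=8 v=4: → [6,12); WM=6
i=5 t=9 v=7: → [6,12); WM=7
i=6 t=11 v=8: → [6,12); WM=9
i=7 t=6 v=6: DROP (t<9-1); WM=9
i=8 t=12 v=3: → [12,18); WM=10
i=9 t=12 v=8: → [12,18); WM=10
i=10 t=14 v=5: → [12,18); WM=12; [6,12) fires=20
i=11 t=15 v=5: → [12,18); WM=13
i=12 t=16 v=1: → [12,18); WM=14
i=13 t=16 v=3: → [12,18); WM=14
i=14 t=16 v=4: → [12,18); WM=14
i=15 t=21 v=6: → [18,24); WM=19; [12,18) fires=29
i=16 t=17 v=7: DROP (t<19-1); WM=19
i=17 t=23 v=7: → [18,24); WM=21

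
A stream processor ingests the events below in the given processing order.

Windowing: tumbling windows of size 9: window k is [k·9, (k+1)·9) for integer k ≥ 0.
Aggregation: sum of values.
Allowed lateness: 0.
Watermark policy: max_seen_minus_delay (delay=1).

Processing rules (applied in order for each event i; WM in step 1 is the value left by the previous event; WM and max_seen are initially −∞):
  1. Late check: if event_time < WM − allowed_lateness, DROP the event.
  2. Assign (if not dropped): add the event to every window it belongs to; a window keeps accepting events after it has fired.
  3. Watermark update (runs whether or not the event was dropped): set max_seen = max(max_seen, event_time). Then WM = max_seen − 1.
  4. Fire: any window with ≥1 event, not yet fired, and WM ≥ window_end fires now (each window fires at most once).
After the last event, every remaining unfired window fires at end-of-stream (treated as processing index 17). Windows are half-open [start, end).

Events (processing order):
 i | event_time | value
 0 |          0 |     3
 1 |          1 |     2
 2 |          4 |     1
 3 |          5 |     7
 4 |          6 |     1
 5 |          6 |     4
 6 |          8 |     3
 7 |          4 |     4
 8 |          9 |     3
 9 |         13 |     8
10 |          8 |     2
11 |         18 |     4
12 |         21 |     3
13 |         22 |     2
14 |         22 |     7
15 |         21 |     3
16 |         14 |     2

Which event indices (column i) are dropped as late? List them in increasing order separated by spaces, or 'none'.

i=0 t=0 v=3: → [0,9); WM=-1
i=1 t=1 v=2: → [0,9); WM=0
i=2 t=4 v=1: → [0,9); WM=3
i=3 t=5 v=7: → [0,9); WM=4
i=4 t=6 v=1: → [0,9); WM=5
i=5 t=6 v=4: → [0,9); WM=5
i=6 t=8 v=3: → [0,9); WM=7
i=7 t=4 v=4: DROP (t<7-0); WM=7
i=8 t=9 v=3: → [9,18); WM=8
i=9 t=13 v=8: → [9,18); WM=12; [0,9) fires=21
i=10 t=8 v=2: DROP (t<12-0); WM=12
i=11 t=18 v=4: → [18,27); WM=17
i=12 t=21 v=3: → [18,27); WM=20; [9,18) fires=11
i=13 t=22 v=2: → [18,27); WM=21
i=14 t=22 v=7: → [18,27); WM=21
i=15 t=21 v=3: → [18,27); WM=21
i=16 t=14 v=2: DROP (t<21-0); WM=21

7 10 16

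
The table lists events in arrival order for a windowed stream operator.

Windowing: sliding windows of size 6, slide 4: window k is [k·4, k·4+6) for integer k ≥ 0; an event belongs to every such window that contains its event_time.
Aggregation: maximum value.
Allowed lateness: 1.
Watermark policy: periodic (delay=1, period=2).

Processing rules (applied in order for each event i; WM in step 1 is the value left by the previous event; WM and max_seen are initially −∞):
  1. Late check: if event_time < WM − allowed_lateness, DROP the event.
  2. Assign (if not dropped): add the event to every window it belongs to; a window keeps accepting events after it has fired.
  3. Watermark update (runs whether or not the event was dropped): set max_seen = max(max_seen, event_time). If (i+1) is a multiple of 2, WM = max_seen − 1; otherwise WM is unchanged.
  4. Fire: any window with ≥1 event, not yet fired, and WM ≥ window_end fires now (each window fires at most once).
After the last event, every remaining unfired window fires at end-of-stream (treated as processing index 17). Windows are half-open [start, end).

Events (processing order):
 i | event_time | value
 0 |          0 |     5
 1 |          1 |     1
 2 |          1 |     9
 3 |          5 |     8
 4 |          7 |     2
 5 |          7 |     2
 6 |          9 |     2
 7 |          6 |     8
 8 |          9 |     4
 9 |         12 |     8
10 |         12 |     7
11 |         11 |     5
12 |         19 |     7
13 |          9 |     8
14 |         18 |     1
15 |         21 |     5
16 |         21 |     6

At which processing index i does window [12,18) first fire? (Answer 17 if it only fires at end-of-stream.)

13

i=0 t=0 v=5: → [0,6); WM=−∞
i=1 t=1 v=1: → [0,6); WM=0
i=2 t=1 v=9: → [0,6); WM=0
i=3 t=5 v=8: → [4,10),[0,6); WM=4
i=4 t=7 v=2: → [4,10); WM=4
i=5 t=7 v=2: → [4,10); WM=6; [0,6) fires=9
i=6 t=9 v=2: → [8,14),[4,10); WM=6
i=7 t=6 v=8: → [4,10); WM=8
i=8 t=9 v=4: → [8,14),[4,10); WM=8
i=9 t=12 v=8: → [12,18),[8,14); WM=11; [4,10) fires=8
i=10 t=12 v=7: → [12,18),[8,14); WM=11
i=11 t=11 v=5: → [8,14); WM=11
i=12 t=19 v=7: → [16,22); WM=11
i=13 t=9 v=8: DROP (t<11-1); WM=18; [8,14) fires=8 [12,18) fires=8
i=14 t=18 v=1: → [16,22); WM=18
i=15 t=21 v=5: → [20,26),[16,22); WM=20
i=16 t=21 v=6: → [20,26),[16,22); WM=20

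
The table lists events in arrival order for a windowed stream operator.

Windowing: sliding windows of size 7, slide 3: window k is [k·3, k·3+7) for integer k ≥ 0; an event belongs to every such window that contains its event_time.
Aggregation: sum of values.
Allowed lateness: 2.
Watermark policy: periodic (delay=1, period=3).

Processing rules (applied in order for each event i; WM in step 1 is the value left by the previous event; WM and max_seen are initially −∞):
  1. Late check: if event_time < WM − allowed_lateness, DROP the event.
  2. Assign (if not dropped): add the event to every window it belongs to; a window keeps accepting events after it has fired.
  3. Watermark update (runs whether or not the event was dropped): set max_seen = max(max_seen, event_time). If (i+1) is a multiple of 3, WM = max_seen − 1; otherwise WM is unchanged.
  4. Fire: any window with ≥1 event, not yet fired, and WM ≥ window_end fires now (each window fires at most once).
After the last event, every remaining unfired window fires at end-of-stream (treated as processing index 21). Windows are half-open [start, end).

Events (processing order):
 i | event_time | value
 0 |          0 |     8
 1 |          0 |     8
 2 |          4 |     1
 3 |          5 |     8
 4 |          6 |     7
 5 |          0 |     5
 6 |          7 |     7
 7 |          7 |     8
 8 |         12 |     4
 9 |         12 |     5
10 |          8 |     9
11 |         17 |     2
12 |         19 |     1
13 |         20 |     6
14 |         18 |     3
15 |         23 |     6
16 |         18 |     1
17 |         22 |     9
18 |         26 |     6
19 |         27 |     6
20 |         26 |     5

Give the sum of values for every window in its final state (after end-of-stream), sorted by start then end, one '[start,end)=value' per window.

i=0 t=0 v=8: → [0,7); WM=−∞
i=1 t=0 v=8: → [0,7); WM=−∞
i=2 t=4 v=1: → [3,10),[0,7); WM=3
i=3 t=5 v=8: → [3,10),[0,7); WM=3
i=4 t=6 v=7: → [6,13),[3,10),[0,7); WM=3
i=5 t=0 v=5: DROP (t<3-2); WM=5
i=6 t=7 v=7: → [6,13),[3,10); WM=5
i=7 t=7 v=8: → [6,13),[3,10); WM=5
i=8 t=12 v=4: → [12,19),[9,16),[6,13); WM=11; [0,7) fires=32 [3,10) fires=31
i=9 t=12 v=5: → [12,19),[9,16),[6,13); WM=11
i=10 t=8 v=9: DROP (t<11-2); WM=11
i=11 t=17 v=2: → [15,22),[12,19); WM=16; [6,13) fires=31 [9,16) fires=9
i=12 t=19 v=1: → [18,25),[15,22); WM=16
i=13 t=20 v=6: → [18,25),[15,22); WM=16
i=14 t=18 v=3: → [18,25),[15,22),[12,19); WM=19; [12,19) fires=14
i=15 t=23 v=6: → [21,28),[18,25); WM=19
i=16 t=18 v=1: → [18,25),[15,22),[12,19); WM=19
i=17 t=22 v=9: → [21,28),[18,25); WM=22; [15,22) fires=13
i=18 t=26 v=6: → [24,31),[21,28); WM=22
i=19 t=27 v=6: → [27,34),[24,31),[21,28); WM=22
i=20 t=26 v=5: → [24,31),[21,28); WM=26; [18,25) fires=26

[0,7)=32 [3,10)=31 [6,13)=31 [9,16)=9 [12,19)=15 [15,22)=13 [18,25)=26 [21,28)=32 [24,31)=17 [27,34)=6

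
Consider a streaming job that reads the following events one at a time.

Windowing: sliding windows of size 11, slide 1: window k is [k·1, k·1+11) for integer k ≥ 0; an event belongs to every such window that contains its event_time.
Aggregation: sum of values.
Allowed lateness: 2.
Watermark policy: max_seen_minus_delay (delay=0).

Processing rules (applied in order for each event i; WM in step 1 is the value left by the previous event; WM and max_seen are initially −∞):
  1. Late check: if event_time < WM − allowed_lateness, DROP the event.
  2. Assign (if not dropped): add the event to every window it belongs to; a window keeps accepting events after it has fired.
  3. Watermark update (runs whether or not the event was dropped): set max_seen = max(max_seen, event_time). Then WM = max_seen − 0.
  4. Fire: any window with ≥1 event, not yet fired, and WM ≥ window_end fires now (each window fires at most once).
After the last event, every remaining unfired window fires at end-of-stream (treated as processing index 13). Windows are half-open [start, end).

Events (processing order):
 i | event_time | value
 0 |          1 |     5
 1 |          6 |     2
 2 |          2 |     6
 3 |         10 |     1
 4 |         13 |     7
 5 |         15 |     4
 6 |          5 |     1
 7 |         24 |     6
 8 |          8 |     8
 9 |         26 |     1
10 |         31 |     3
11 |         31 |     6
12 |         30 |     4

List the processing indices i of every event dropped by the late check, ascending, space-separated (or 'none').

i=0 t=1 v=5: → [1,12),[0,11); WM=1
i=1 t=6 v=2: → [6,17),[5,16),[4,15),[3,14),[2,13),[1,12),[0,11); WM=6
i=2 t=2 v=6: DROP (t<6-2); WM=6
i=3 t=10 v=1: → [10,21),[9,20),[8,19),[7,18),[6,17),[5,16),[4,15),[3,14),[2,13),[1,12),[0,11); WM=10
i=4 t=13 v=7: → [13,24),[12,23),[11,22),[10,21),[9,20),[8,19),[7,18),[6,17),[5,16),[4,15),[3,14); WM=13; [0,11) fires=8 [1,12) fires=8 [2,13) fires=3
i=5 t=15 v=4: → [15,26),[14,25),[13,24),[12,23),[11,22),[10,21),[9,20),[8,19),[7,18),[6,17),[5,16); WM=15; [3,14) fires=10 [4,15) fires=10
i=6 t=5 v=1: DROP (t<15-2); WM=15
i=7 t=24 v=6: → [24,35),[23,34),[22,33),[21,32),[20,31),[19,30),[18,29),[17,28),[16,27),[15,26),[14,25); WM=24; [5,16) fires=14 [6,17) fires=14 [7,18) fires=12 [8,19) fires=12 [9,20) fires=12 [10,21) fires=12 [11,22) fires=11 [12,23) fires=11 [13,24) fires=11
i=8 t=8 v=8: DROP (t<24-2); WM=24
i=9 t=26 v=1: → [26,37),[25,36),[24,35),[23,34),[22,33),[21,32),[20,31),[19,30),[18,29),[17,28),[16,27); WM=26; [14,25) fires=10 [15,26) fires=10
i=10 t=31 v=3: → [31,42),[30,41),[29,40),[28,39),[27,38),[26,37),[25,36),[24,35),[23,34),[22,33),[21,32); WM=31; [16,27) fires=7 [17,28) fires=7 [18,29) fires=7 [19,30) fires=7 [20,31) fires=7
i=11 t=31 v=6: → [31,42),[30,41),[29,40),[28,39),[27,38),[26,37),[25,36),[24,35),[23,34),[22,33),[21,32); WM=31
i=12 t=30 v=4: → [30,41),[29,40),[28,39),[27,38),[26,37),[25,36),[24,35),[23,34),[22,33),[21,32),[20,31); WM=31

2 6 8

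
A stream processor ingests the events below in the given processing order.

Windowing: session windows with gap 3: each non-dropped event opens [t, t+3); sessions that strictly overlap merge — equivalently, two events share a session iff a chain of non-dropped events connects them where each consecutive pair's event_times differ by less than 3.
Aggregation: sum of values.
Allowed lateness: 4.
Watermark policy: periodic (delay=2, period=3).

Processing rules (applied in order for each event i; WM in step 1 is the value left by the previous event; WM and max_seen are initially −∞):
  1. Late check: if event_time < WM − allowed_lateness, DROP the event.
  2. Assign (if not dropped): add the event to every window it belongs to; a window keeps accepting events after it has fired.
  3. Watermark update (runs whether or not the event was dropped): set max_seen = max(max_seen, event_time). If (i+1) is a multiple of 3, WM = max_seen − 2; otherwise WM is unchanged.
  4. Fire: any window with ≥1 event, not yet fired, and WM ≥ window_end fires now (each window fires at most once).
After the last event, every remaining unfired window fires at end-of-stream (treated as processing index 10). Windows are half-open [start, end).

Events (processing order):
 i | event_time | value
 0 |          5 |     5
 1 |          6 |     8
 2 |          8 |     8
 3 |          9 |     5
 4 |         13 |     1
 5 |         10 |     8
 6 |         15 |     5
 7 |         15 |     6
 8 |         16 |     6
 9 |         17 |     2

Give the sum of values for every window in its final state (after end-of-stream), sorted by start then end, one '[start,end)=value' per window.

[5,13)=34 [13,20)=20

i=0 t=5 v=5: → [5,8); WM=−∞
i=1 t=6 v=8: → [5,9); WM=−∞
i=2 t=8 v=8: → [5,11); WM=6
i=3 t=9 v=5: → [5,12); WM=6
i=4 t=13 v=1: → [13,16); WM=6
i=5 t=10 v=8: → [5,13); WM=11
i=6 t=15 v=5: → [13,18); WM=11
i=7 t=15 v=6: → [13,18); WM=11
i=8 t=16 v=6: → [13,19); WM=14
i=9 t=17 v=2: → [13,20); WM=14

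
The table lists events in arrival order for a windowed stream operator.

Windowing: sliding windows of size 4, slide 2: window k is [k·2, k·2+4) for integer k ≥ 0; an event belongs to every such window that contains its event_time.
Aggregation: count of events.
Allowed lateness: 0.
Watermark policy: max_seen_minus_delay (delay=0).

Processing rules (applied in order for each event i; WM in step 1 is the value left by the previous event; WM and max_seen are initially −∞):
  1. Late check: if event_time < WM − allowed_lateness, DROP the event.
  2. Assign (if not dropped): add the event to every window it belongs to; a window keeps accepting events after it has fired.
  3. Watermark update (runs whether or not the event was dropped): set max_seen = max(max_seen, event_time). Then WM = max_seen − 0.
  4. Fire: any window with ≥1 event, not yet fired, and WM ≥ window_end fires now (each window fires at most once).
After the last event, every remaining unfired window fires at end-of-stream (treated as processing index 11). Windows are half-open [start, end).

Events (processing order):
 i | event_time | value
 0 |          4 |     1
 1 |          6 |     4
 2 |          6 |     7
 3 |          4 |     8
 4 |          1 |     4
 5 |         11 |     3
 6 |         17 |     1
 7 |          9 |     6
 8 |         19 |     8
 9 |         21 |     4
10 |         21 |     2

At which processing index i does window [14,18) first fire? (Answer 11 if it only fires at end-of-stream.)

8

i=0 t=4 v=1: → [4,8),[2,6); WM=4
i=1 t=6 v=4: → [6,10),[4,8); WM=6; [2,6) fires=1
i=2 t=6 v=7: → [6,10),[4,8); WM=6
i=3 t=4 v=8: DROP (t<6-0); WM=6
i=4 t=1 v=4: DROP (t<6-0); WM=6
i=5 t=11 v=3: → [10,14),[8,12); WM=11; [4,8) fires=3 [6,10) fires=2
i=6 t=17 v=1: → [16,20),[14,18); WM=17; [8,12) fires=1 [10,14) fires=1
i=7 t=9 v=6: DROP (t<17-0); WM=17
i=8 t=19 v=8: → [18,22),[16,20); WM=19; [14,18) fires=1
i=9 t=21 v=4: → [20,24),[18,22); WM=21; [16,20) fires=2
i=10 t=21 v=2: → [20,24),[18,22); WM=21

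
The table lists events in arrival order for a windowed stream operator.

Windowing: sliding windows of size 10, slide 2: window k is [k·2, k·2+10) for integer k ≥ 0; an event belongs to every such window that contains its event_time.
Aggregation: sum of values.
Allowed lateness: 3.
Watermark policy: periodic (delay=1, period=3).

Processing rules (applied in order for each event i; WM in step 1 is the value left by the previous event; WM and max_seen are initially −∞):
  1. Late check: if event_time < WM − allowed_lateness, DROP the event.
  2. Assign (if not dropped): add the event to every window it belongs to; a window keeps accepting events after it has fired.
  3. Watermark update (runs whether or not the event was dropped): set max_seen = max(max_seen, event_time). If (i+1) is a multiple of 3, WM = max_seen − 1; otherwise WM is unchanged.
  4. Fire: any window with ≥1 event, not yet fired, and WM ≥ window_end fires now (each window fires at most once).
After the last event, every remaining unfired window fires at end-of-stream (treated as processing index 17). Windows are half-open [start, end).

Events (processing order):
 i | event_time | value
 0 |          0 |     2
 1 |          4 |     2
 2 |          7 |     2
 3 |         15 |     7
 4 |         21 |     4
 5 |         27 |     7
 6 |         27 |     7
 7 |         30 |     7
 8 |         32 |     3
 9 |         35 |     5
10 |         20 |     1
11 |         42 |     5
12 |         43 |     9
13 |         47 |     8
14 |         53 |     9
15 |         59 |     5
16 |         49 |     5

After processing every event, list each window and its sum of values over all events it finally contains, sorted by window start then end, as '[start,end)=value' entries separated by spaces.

i=0 t=0 v=2: → [0,10); WM=−∞
i=1 t=4 v=2: → [4,14),[2,12),[0,10); WM=−∞
i=2 t=7 v=2: → [6,16),[4,14),[2,12),[0,10); WM=6
i=3 t=15 v=7: → [14,24),[12,22),[10,20),[8,18),[6,16); WM=6
i=4 t=21 v=4: → [20,30),[18,28),[16,26),[14,24),[12,22); WM=6
i=5 t=27 v=7: → [26,36),[24,34),[22,32),[20,30),[18,28); WM=26; [0,10) fires=6 [2,12) fires=4 [4,14) fires=4 [6,16) fires=9 [8,18) fires=7 [10,20) fires=7 [12,22) fires=11 [14,24) fires=11 [16,26) fires=4
i=6 t=27 v=7: → [26,36),[24,34),[22,32),[20,30),[18,28); WM=26
i=7 t=30 v=7: → [30,40),[28,38),[26,36),[24,34),[22,32); WM=26
i=8 t=32 v=3: → [32,42),[30,40),[28,38),[26,36),[24,34); WM=31; [18,28) fires=18 [20,30) fires=18
i=9 t=35 v=5: → [34,44),[32,42),[30,40),[28,38),[26,36); WM=31
i=10 t=20 v=1: DROP (t<31-3); WM=31
i=11 t=42 v=5: → [42,52),[40,50),[38,48),[36,46),[34,44); WM=41; [22,32) fires=21 [24,34) fires=24 [26,36) fires=29 [28,38) fires=15 [30,40) fires=15
i=12 t=43 v=9: → [42,52),[40,50),[38,48),[36,46),[34,44); WM=41
i=13 t=47 v=8: → [46,56),[44,54),[42,52),[40,50),[38,48); WM=41
i=14 t=53 v=9: → [52,62),[50,60),[48,58),[46,56),[44,54); WM=52; [32,42) fires=8 [34,44) fires=19 [36,46) fires=14 [38,48) fires=22 [40,50) fires=22 [42,52) fires=22
i=15 t=59 v=5: → [58,68),[56,66),[54,64),[52,62),[50,60); WM=52
i=16 t=49 v=5: → [48,58),[46,56),[44,54),[42,52),[40,50); WM=52

[0,10)=6 [2,12)=4 [4,14)=4 [6,16)=9 [8,18)=7 [10,20)=7 [12,22)=11 [14,24)=11 [16,26)=4 [18,28)=18 [20,30)=18 [22,32)=21 [24,34)=24 [26,36)=29 [28,38)=15 [30,40)=15 [32,42)=8 [34,44)=19 [36,46)=14 [38,48)=22 [40,50)=27 [42,52)=27 [44,54)=22 [46,56)=22 [48,58)=14 [50,60)=14 [52,62)=14 [54,64)=5 [56,66)=5 [58,68)=5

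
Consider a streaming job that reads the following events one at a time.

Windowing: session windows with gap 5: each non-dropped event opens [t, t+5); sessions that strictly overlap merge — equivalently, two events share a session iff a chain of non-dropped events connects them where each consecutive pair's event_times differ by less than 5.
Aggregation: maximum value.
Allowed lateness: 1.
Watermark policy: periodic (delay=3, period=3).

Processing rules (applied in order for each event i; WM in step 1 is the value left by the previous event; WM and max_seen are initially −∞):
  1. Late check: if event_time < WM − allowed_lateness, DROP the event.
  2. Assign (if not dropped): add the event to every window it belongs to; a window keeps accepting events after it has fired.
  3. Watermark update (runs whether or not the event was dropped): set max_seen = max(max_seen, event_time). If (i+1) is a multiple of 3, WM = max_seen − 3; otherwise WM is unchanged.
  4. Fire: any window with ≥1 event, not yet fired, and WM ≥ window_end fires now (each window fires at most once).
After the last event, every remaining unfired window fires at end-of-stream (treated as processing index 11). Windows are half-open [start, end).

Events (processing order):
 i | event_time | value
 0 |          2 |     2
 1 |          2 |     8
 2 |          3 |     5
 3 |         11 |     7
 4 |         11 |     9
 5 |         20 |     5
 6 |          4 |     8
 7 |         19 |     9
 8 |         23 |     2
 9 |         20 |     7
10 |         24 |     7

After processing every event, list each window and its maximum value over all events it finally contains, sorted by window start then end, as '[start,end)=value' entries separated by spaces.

[2,8)=8 [11,16)=9 [19,29)=9

i=0 t=2 v=2: → [2,7); WM=−∞
i=1 t=2 v=8: → [2,7); WM=−∞
i=2 t=3 v=5: → [2,8); WM=0
i=3 t=11 v=7: → [11,16); WM=0
i=4 t=11 v=9: → [11,16); WM=0
i=5 t=20 v=5: → [20,25); WM=17
i=6 t=4 v=8: DROP (t<17-1); WM=17
i=7 t=19 v=9: → [19,25); WM=17
i=8 t=23 v=2: → [19,28); WM=20
i=9 t=20 v=7: → [19,28); WM=20
i=10 t=24 v=7: → [19,29); WM=20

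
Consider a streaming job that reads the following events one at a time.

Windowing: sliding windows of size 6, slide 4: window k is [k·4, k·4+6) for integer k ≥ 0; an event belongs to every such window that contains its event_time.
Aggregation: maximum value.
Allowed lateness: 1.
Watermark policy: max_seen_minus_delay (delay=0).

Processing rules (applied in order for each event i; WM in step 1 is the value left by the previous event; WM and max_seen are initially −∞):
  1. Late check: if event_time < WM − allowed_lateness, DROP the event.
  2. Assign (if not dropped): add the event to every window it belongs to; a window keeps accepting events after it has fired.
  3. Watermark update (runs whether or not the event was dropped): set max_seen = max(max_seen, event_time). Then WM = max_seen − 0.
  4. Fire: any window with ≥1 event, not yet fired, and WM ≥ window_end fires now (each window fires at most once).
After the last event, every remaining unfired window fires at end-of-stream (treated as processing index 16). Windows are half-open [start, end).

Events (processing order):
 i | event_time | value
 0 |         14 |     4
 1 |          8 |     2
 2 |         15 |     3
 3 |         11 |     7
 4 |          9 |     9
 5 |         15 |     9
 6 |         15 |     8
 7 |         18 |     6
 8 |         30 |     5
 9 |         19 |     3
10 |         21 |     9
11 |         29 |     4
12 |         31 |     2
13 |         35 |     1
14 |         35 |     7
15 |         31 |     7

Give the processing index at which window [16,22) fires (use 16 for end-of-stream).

8

i=0 t=14 v=4: → [12,18); WM=14
i=1 t=8 v=2: DROP (t<14-1); WM=14
i=2 t=15 v=3: → [12,18); WM=15
i=3 t=11 v=7: DROP (t<15-1); WM=15
i=4 t=9 v=9: DROP (t<15-1); WM=15
i=5 t=15 v=9: → [12,18); WM=15
i=6 t=15 v=8: → [12,18); WM=15
i=7 t=18 v=6: → [16,22); WM=18; [12,18) fires=9
i=8 t=30 v=5: → [28,34); WM=30; [16,22) fires=6
i=9 t=19 v=3: DROP (t<30-1); WM=30
i=10 t=21 v=9: DROP (t<30-1); WM=30
i=11 t=29 v=4: → [28,34),[24,30); WM=30; [24,30) fires=4
i=12 t=31 v=2: → [28,34); WM=31
i=13 t=35 v=1: → [32,38); WM=35; [28,34) fires=5
i=14 t=35 v=7: → [32,38); WM=35
i=15 t=31 v=7: DROP (t<35-1); WM=35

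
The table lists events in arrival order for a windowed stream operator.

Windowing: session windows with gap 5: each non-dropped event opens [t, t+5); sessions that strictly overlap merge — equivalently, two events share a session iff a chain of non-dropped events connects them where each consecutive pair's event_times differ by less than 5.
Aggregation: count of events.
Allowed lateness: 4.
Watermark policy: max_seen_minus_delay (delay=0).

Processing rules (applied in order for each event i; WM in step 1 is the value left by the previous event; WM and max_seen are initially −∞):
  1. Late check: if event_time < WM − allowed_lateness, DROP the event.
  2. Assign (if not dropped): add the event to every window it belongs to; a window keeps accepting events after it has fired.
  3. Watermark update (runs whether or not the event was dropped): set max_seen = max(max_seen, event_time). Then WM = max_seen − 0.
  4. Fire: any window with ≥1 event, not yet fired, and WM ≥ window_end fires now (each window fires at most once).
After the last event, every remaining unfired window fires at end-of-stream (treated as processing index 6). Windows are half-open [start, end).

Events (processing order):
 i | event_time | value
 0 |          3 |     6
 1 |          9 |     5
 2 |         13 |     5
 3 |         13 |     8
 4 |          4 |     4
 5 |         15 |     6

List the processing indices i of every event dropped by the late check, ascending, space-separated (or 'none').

4

i=0 t=3 v=6: → [3,8); WM=3
i=1 t=9 v=5: → [9,14); WM=9
i=2 t=13 v=5: → [9,18); WM=13
i=3 t=13 v=8: → [9,18); WM=13
i=4 t=4 v=4: DROP (t<13-4); WM=13
i=5 t=15 v=6: → [9,20); WM=15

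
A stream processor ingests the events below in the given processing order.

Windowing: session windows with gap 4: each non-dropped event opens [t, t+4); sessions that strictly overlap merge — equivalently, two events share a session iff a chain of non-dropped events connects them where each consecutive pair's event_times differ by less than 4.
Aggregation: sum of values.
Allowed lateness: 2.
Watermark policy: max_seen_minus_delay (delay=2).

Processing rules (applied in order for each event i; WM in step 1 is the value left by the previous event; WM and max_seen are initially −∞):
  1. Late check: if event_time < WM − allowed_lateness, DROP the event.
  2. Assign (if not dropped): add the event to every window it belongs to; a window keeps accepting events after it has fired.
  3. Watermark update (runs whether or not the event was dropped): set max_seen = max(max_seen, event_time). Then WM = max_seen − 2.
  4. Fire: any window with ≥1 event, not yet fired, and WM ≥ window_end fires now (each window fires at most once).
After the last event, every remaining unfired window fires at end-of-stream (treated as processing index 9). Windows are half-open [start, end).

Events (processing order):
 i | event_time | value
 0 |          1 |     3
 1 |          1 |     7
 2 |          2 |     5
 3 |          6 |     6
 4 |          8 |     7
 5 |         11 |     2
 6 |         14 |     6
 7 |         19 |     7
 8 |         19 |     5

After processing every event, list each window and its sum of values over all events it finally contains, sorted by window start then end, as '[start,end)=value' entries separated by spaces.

i=0 t=1 v=3: → [1,5); WM=-1
i=1 t=1 v=7: → [1,5); WM=-1
i=2 t=2 v=5: → [1,6); WM=0
i=3 t=6 v=6: → [6,10); WM=4
i=4 t=8 v=7: → [6,12); WM=6
i=5 t=11 v=2: → [6,15); WM=9
i=6 t=14 v=6: → [6,18); WM=12
i=7 t=19 v=7: → [19,23); WM=17
i=8 t=19 v=5: → [19,23); WM=17

[1,6)=15 [6,18)=21 [19,23)=12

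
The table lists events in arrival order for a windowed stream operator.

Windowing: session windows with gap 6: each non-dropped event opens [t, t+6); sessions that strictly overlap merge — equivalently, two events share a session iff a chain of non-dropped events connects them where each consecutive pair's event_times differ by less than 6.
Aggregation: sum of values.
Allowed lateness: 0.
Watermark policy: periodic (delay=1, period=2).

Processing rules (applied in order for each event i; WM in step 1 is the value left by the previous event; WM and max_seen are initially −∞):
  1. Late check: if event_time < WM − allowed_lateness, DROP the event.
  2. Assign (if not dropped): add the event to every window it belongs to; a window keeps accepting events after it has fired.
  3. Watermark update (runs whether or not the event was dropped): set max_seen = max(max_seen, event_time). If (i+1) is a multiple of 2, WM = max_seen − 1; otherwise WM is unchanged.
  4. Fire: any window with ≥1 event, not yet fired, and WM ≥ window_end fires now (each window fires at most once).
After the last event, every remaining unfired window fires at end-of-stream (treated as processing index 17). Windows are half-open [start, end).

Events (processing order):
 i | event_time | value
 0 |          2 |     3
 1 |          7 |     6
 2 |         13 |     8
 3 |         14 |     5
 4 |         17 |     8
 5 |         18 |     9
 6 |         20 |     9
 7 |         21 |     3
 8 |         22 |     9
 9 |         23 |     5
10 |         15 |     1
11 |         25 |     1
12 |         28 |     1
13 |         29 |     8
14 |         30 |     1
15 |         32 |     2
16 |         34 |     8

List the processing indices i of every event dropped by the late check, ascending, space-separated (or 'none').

i=0 t=2 v=3: → [2,8); WM=−∞
i=1 t=7 v=6: → [2,13); WM=6
i=2 t=13 v=8: → [13,19); WM=6
i=3 t=14 v=5: → [13,20); WM=13
i=4 t=17 v=8: → [13,23); WM=13
i=5 t=18 v=9: → [13,24); WM=17
i=6 t=20 v=9: → [13,26); WM=17
i=7 t=21 v=3: → [13,27); WM=20
i=8 t=22 v=9: → [13,28); WM=20
i=9 t=23 v=5: → [13,29); WM=22
i=10 t=15 v=1: DROP (t<22-0); WM=22
i=11 t=25 v=1: → [13,31); WM=24
i=12 t=28 v=1: → [13,34); WM=24
i=13 t=29 v=8: → [13,35); WM=28
i=14 t=30 v=1: → [13,36); WM=28
i=15 t=32 v=2: → [13,38); WM=31
i=16 t=34 v=8: → [13,40); WM=31

10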